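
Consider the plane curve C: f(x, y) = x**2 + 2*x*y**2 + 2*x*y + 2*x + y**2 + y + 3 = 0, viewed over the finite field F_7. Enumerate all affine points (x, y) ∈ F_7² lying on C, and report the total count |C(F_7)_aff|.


Affine F_7-points: {(1, 3), (2, 1), (2, 5), (6, 1), (6, 5)}; count = 5.

For each of the 49 pairs (x, y) ∈ F_7², evaluate f(x, y) mod 7. Record the zeros.
  x = 0: [0↦3, 1↦5, 2↦2, 3↦1, 4↦2, 5↦5, 6↦3]  zeros at y ∈ ∅
  x = 1: [0↦6, 1↦5, 2↦3, 3↦0, 4↦3, 5↦5, 6↦6]  zeros at y ∈ {3}
  x = 2: [0↦4, 1↦0, 2↦6, 3↦1, 4↦6, 5↦0, 6↦4]  zeros at y ∈ {1, 5}
  x = 3: [0↦4, 1↦4, 2↦4, 3↦4, 4↦4, 5↦4, 6↦4]  zeros at y ∈ ∅
  x = 4: [0↦6, 1↦3, 2↦4, 3↦2, 4↦4, 5↦3, 6↦6]  zeros at y ∈ ∅
  x = 5: [0↦3, 1↦4, 2↦6, 3↦2, 4↦6, 5↦4, 6↦3]  zeros at y ∈ ∅
  x = 6: [0↦2, 1↦0, 2↦3, 3↦4, 4↦3, 5↦0, 6↦2]  zeros at y ∈ {1, 5}
Collecting zeros: affine points = {(1, 3), (2, 1), (2, 5), (6, 1), (6, 5)}.
Total count |C(F_7)_aff| = 5.


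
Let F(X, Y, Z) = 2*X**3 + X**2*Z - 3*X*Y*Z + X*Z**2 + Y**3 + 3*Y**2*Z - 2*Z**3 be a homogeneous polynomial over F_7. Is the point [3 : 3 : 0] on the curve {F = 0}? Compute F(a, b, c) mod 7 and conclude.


F(3,3,0) ≡ 4 (mod 7); P is NOT on the curve.

Evaluate F(3, 3, 0) term-by-term (mod 7).
  2*X**3 ↦ 2·27·1·1 = 54
  X**2*Z ↦ 1·9·1·0 = 0
  -3*X*Y*Z ↦ -3·3·3·0 = 0
  X*Z**2 ↦ 1·3·1·0 = 0
  Y**3 ↦ 1·1·27·1 = 27
  3*Y**2*Z ↦ 3·1·9·0 = 0
  -2*Z**3 ↦ -2·1·1·0 = 0
Sum: F(3, 3, 0) = (54) + (0) + (0) + (0) + (27) + (0) + (0) = 81.
Reducing mod 7: 81 ≡ 4 (mod 7).
Since F(a, b, c) ≡ 4 ≠ 0 (mod 7), P does NOT lie on the curve.


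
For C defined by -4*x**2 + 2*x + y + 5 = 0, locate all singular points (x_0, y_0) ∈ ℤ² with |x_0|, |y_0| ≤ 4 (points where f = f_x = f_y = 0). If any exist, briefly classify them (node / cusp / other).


No singular points in the scanned grid; C is smooth there.

Compute partial derivatives:
  f_x = 2 - 8*x.
  f_y = 1.
f_y = 1 is a nonzero constant, so f_y never vanishes: no point (x, y) can satisfy f = f_x = f_y = 0. In particular no (x, y) ∈ {−4, ..., 4}² is singular; the curve is smooth.


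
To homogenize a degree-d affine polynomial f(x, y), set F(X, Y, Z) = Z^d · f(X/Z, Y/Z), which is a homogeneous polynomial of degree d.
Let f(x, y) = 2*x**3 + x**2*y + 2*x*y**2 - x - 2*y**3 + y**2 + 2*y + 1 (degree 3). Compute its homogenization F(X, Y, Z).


F(X, Y, Z) = 2*X**3 + X**2*Y + 2*X*Y**2 - X*Z**2 - 2*Y**3 + Y**2*Z + 2*Y*Z**2 + Z**3

deg(f) = 3.
Substitute x = X/Z, y = Y/Z into f, then multiply by Z^3.
  monomial 2·x^3·y^0 ↦ 2·X^3·Y^0·Z^0.
  monomial 1·x^2·y^1 ↦ 1·X^2·Y^1·Z^0.
  monomial 2·x^1·y^2 ↦ 2·X^1·Y^2·Z^0.
  monomial -1·x^1·y^0 ↦ -1·X^1·Y^0·Z^2.
  monomial -2·x^0·y^3 ↦ -2·X^0·Y^3·Z^0.
  monomial 1·x^0·y^2 ↦ 1·X^0·Y^2·Z^1.
  monomial 2·x^0·y^1 ↦ 2·X^0·Y^1·Z^2.
  monomial 1·x^0·y^0 ↦ 1·X^0·Y^0·Z^3.
Collecting: F(X, Y, Z) = 2*X**3 + X**2*Y + 2*X*Y**2 - X*Z**2 - 2*Y**3 + Y**2*Z + 2*Y*Z**2 + Z**3.


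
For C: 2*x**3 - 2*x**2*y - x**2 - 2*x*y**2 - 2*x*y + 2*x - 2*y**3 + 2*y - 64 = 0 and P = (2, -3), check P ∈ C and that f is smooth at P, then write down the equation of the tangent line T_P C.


Tangent line at P: 34*x - 40*y - 188 = 0.

Step 1: f(2, -3) = 0, so P lies on C.
Step 2: partial derivatives
  f_x(x, y) = 6*x**2 - 4*x*y - 2*x - 2*y**2 - 2*y + 2, f_y(x, y) = -2*x**2 - 4*x*y - 2*x - 6*y**2 + 2.
  f_x(P) = 34, f_y(P) = -40 (gradient nonzero, so P is smooth).
Step 3: tangent line at P: 34·(x − 2) + -40·(y − -3) = 0.
Expanding: 34*x - 40*y - 188 = 0.


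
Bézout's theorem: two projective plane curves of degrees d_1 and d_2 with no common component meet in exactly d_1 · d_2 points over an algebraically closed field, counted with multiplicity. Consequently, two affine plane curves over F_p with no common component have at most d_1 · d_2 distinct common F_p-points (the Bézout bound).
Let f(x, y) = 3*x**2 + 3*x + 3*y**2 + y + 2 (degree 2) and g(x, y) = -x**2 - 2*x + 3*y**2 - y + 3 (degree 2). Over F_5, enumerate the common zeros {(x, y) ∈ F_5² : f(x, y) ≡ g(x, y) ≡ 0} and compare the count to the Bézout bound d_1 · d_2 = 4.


Common zeros: {(2, 0)}; count = 1; Bézout bound = 4.

deg(f) = 2, deg(g) = 2, so Bézout bound = 4.
Scan x ∈ F_5. For each x, list the y ∈ F_5 with f(x, y) ≡ 0 and those with g(x, y) ≡ 0 (mod 5); the common zeros in that column are the intersection.
  x = 0: f ≡ 0 at y ∈ ∅; g ≡ 0 at y ∈ {1}; common: ∅.
  x = 1: f ≡ 0 at y ∈ {4}; g ≡ 0 at y ∈ {0, 2}; common: ∅.
  x = 2: f ≡ 0 at y ∈ {0, 3}; g ≡ 0 at y ∈ {0, 2}; common: {0}.
  x = 3: f ≡ 0 at y ∈ {4}; g ≡ 0 at y ∈ {1}; common: ∅.
  x = 4: f ≡ 0 at y ∈ ∅; g ≡ 0 at y ∈ ∅; common: ∅.
Collecting: common zeros = {(2, 0)}, so the count is 1.
Comparison with the Bézout bound: 1 ≤ 4 = deg(f)·deg(g), as expected for curves with no common component (the affine F_5-count falls short of the bound because intersections may lie at infinity, over extension fields, or carry multiplicity).


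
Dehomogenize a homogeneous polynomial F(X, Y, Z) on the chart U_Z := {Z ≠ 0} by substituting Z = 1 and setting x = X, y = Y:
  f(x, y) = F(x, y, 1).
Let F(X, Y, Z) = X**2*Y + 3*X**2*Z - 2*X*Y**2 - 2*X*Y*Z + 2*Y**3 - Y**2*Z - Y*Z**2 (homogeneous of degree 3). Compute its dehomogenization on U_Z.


f(x, y) = x**2*y + 3*x**2 - 2*x*y**2 - 2*x*y + 2*y**3 - y**2 - y

On U_Z we set Z = 1. Each monomial c·X^i·Y^j·Z^k in F becomes c·x^i·y^j·1^k = c·x^i·y^j.
Substituting Z = 1: F(X, Y, 1) = x**2*y + 3*x**2 - 2*x*y**2 - 2*x*y + 2*y**3 - y**2 - y.
Note: deg(f) ≤ deg(F) = 3; strict inequality happens when F is divisible by Z (lost terms).


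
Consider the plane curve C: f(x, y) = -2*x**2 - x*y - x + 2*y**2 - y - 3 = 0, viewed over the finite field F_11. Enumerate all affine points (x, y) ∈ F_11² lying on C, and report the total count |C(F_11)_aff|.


Affine F_11-points: {(0, 7), (0, 10), (2, 2), (2, 5), (5, 6), (5, 8), (6, 4), (6, 5), (7, 7), (7, 8), (8, 4), (8, 6)}; count = 12.

For each of the 121 pairs (x, y) ∈ F_11², evaluate f(x, y) mod 11. Record the zeros.
  x = 0: [0↦8, 1↦9, 2↦3, 3↦1, 4↦3, 5↦9, 6↦8, 7↦0, 8↦7, 9↦7, 10↦0]  zeros at y ∈ {7, 10}
  x = 1: [0↦5, 1↦5, 2↦9, 3↦6, 4↦7, 5↦1, 6↦10, 7↦1, 8↦7, 9↦6, 10↦9]  zeros at y ∈ ∅
  x = 2: [0↦9, 1↦8, 2↦0, 3↦7, 4↦7, 5↦0, 6↦8, 7↦9, 8↦3, 9↦1, 10↦3]  zeros at y ∈ {2, 5}
  x = 3: [0↦9, 1↦7, 2↦9, 3↦4, 4↦3, 5↦6, 6↦2, 7↦2, 8↦6, 9↦3, 10↦4]  zeros at y ∈ ∅
  x = 4: [0↦5, 1↦2, 2↦3, 3↦8, 4↦6, 5↦8, 6↦3, 7↦2, 8↦5, 9↦1, 10↦1]  zeros at y ∈ ∅
  x = 5: [0↦8, 1↦4, 2↦4, 3↦8, 4↦5, 5↦6, 6↦0, 7↦9, 8↦0, 9↦6, 10↦5]  zeros at y ∈ {6, 8}
  x = 6: [0↦7, 1↦2, 2↦1, 3↦4, 4↦0, 5↦0, 6↦4, 7↦1, 8↦2, 9↦7, 10↦5]  zeros at y ∈ {4, 5}
  x = 7: [0↦2, 1↦7, 2↦5, 3↦7, 4↦2, 5↦1, 6↦4, 7↦0, 8↦0, 9↦4, 10↦1]  zeros at y ∈ {7, 8}
  x = 8: [0↦4, 1↦8, 2↦5, 3↦6, 4↦0, 5↦9, 6↦0, 7↦6, 8↦5, 9↦8, 10↦4]  zeros at y ∈ {4, 6}
  x = 9: [0↦2, 1↦5, 2↦1, 3↦1, 4↦5, 5↦2, 6↦3, 7↦8, 8↦6, 9↦8, 10↦3]  zeros at y ∈ ∅
  x = 10: [0↦7, 1↦9, 2↦4, 3↦3, 4↦6, 5↦2, 6↦2, 7↦6, 8↦3, 9↦4, 10↦9]  zeros at y ∈ ∅
Collecting zeros: affine points = {(0, 7), (0, 10), (2, 2), (2, 5), (5, 6), (5, 8), (6, 4), (6, 5), (7, 7), (7, 8), (8, 4), (8, 6)}.
Total count |C(F_11)_aff| = 12.


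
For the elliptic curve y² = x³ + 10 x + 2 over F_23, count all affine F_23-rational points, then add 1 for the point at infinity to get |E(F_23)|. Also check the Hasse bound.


Affine points = {(0, 5), (0, 18), (1, 6), (1, 17), (3, 6), (3, 17), (5, 4), (5, 19), (6, 5), (6, 18), (7, 1), (7, 22), (9, 4), (9, 19), (13, 11), (13, 12), (15, 10), (15, 13), (16, 7), (16, 16), (17, 5), (17, 18), (19, 6), (19, 17)}; affine count = 24; |E(F_23)| = 25.

Discriminant check: Δ ∝ 4a³ + 27b² = 4·10³ + 27·2² = 4·1000 + 27·4 ≡ 14 (mod 23). Nonzero ⇒ E is nonsingular.
For each x ∈ F_23, compute rhs = x³ + 10·x + 2 mod 23, then count y ∈ F_23 with y² ≡ rhs.
  x = 0: rhs = 2, matching y values: 5, 18 (2 points).
  x = 1: rhs = 13, matching y values: 6, 17 (2 points).
  x = 2: rhs = 7, matching y values: none (0 points).
  x = 3: rhs = 13, matching y values: 6, 17 (2 points).
  x = 4: rhs = 14, matching y values: none (0 points).
  x = 5: rhs = 16, matching y values: 4, 19 (2 points).
  x = 6: rhs = 2, matching y values: 5, 18 (2 points).
  x = 7: rhs = 1, matching y values: 1, 22 (2 points).
  x = 8: rhs = 19, matching y values: none (0 points).
  x = 9: rhs = 16, matching y values: 4, 19 (2 points).
  x = 10: rhs = 21, matching y values: none (0 points).
  x = 11: rhs = 17, matching y values: none (0 points).
  x = 12: rhs = 10, matching y values: none (0 points).
  x = 13: rhs = 6, matching y values: 11, 12 (2 points).
  x = 14: rhs = 11, matching y values: none (0 points).
  x = 15: rhs = 8, matching y values: 10, 13 (2 points).
  x = 16: rhs = 3, matching y values: 7, 16 (2 points).
  x = 17: rhs = 2, matching y values: 5, 18 (2 points).
  x = 18: rhs = 11, matching y values: none (0 points).
  x = 19: rhs = 13, matching y values: 6, 17 (2 points).
  x = 20: rhs = 14, matching y values: none (0 points).
  x = 21: rhs = 20, matching y values: none (0 points).
  x = 22: rhs = 14, matching y values: none (0 points).
Total affine count: 24.
Full point count |E(F_23)| = 24 + 1 = 25.
Hasse bound: |25 − (23+1)| = |1| = 1 ≤ 2√23 ≈ 9.5917 ✓.


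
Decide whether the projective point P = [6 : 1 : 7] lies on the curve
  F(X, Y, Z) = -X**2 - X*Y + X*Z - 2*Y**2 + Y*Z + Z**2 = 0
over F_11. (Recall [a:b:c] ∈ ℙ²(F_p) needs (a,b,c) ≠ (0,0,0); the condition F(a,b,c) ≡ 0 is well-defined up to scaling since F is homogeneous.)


F(6,1,7) ≡ 10 (mod 11); P is NOT on the curve.

Evaluate F(6, 1, 7) term-by-term (mod 11).
  -X**2 ↦ -1·36·1·1 = -36
  -X*Y ↦ -1·6·1·1 = -6
  X*Z ↦ 1·6·1·7 = 42
  -2*Y**2 ↦ -2·1·1·1 = -2
  Y*Z ↦ 1·1·1·7 = 7
  Z**2 ↦ 1·1·1·49 = 49
Sum: F(6, 1, 7) = (-36) + (-6) + (42) + (-2) + (7) + (49) = 54.
Reducing mod 11: 54 ≡ 10 (mod 11).
Since F(a, b, c) ≡ 10 ≠ 0 (mod 11), P does NOT lie on the curve.


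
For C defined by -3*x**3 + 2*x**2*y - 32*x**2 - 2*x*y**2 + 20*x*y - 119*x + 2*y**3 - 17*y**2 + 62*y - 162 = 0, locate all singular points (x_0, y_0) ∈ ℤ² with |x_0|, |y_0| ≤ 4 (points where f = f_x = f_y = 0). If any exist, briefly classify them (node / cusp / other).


Singular points: {(-3, 2)}; classification: node.

Compute partial derivatives:
  f_x = -9*x**2 + 4*x*y - 64*x - 2*y**2 + 20*y - 119.
  f_y = 2*x**2 - 4*x*y + 20*x + 6*y**2 - 34*y + 62.
Scan x_0 ∈ {−4, ..., 4}. For each x_0, f_y(x_0, y) is a polynomial in y; find its integer roots y ∈ {−4, ..., 4}, then test f_x and f at those candidates.
  x = -4: f_y(-4, y) = 6*y**2 - 18*y + 14; no integer root y with |y| ≤ 4.
  x = -3: f_y(-3, y) = 6*y**2 - 22*y + 20; vanishes at y ∈ {2}. (-3, 2): f_x = 0, f = 0 — SINGULAR.
  x = -2: f_y(-2, y) = 6*y**2 - 26*y + 30; no integer root y with |y| ≤ 4.
  x = -1: f_y(-1, y) = 6*y**2 - 30*y + 44; no integer root y with |y| ≤ 4.
  x = 0: f_y(0, y) = 6*y**2 - 34*y + 62; no integer root y with |y| ≤ 4.
  x = 1: f_y(1, y) = 6*y**2 - 38*y + 84; no integer root y with |y| ≤ 4.
  x = 2: f_y(2, y) = 6*y**2 - 42*y + 110; no integer root y with |y| ≤ 4.
  x = 3: f_y(3, y) = 6*y**2 - 46*y + 140; no integer root y with |y| ≤ 4.
  x = 4: f_y(4, y) = 6*y**2 - 50*y + 174; no integer root y with |y| ≤ 4.
Only singular point on the grid: (-3, 2).
Classify: substitute x = -3 + u, y = 2 + v and expand: f = -3*u**3 + 2*u**2*v - u**2 - 2*u*v**2 + 2*v**3 + v**2.
No constant or linear terms (consistent with a singular point). Quadratic part: -u**2 + v**2. Cubic part: -3*u**3 + 2*u**2*v - 2*u*v**2 + 2*v**3.
The quadratic part v**2 - u**2 = (v − u)(v + u) splits into two distinct linear factors, so there are two distinct tangent lines y − 2 = ±(x − -3) — this is a node (ordinary double point).
Classification: node.


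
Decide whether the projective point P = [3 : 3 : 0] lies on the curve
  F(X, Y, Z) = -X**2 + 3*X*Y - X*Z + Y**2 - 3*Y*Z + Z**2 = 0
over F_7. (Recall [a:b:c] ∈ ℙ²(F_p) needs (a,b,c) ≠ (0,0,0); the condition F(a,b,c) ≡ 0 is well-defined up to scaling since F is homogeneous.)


F(3,3,0) ≡ 6 (mod 7); P is NOT on the curve.

Evaluate F(3, 3, 0) term-by-term (mod 7).
  -X**2 ↦ -1·9·1·1 = -9
  3*X*Y ↦ 3·3·3·1 = 27
  -X*Z ↦ -1·3·1·0 = 0
  Y**2 ↦ 1·1·9·1 = 9
  -3*Y*Z ↦ -3·1·3·0 = 0
  Z**2 ↦ 1·1·1·0 = 0
Sum: F(3, 3, 0) = (-9) + (27) + (0) + (9) + (0) + (0) = 27.
Reducing mod 7: 27 ≡ 6 (mod 7).
Since F(a, b, c) ≡ 6 ≠ 0 (mod 7), P does NOT lie on the curve.


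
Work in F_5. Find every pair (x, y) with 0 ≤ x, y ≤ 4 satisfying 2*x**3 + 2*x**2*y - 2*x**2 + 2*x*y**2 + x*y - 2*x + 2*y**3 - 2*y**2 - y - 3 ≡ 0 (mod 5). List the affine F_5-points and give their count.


Affine F_5-points: {(0, 3), (1, 0), (1, 2), (1, 3), (2, 3), (4, 0), (4, 2)}; count = 7.

For each of the 25 pairs (x, y) ∈ F_5², evaluate f(x, y) mod 5. Record the zeros.
  x = 0: [0↦2, 1↦1, 2↦3, 3↦0, 4↦4]  zeros at y ∈ {3}
  x = 1: [0↦0, 1↦4, 2↦0, 3↦0, 4↦1]  zeros at y ∈ {0, 2, 3}
  x = 2: [0↦1, 1↦4, 2↦3, 3↦0, 4↦2]  zeros at y ∈ {3}
  x = 3: [0↦2, 1↦3, 2↦4, 3↦2, 4↦4]  zeros at y ∈ ∅
  x = 4: [0↦0, 1↦3, 2↦0, 3↦3, 4↦4]  zeros at y ∈ {0, 2}
Collecting zeros: affine points = {(0, 3), (1, 0), (1, 2), (1, 3), (2, 3), (4, 0), (4, 2)}.
Total count |C(F_5)_aff| = 7.


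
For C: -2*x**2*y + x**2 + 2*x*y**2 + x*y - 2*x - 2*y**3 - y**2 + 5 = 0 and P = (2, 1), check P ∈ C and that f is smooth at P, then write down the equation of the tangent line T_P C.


Tangent line at P: -3*x - 6*y + 12 = 0.

Step 1: f(2, 1) = 0, so P lies on C.
Step 2: partial derivatives
  f_x(x, y) = -4*x*y + 2*x + 2*y**2 + y - 2, f_y(x, y) = -2*x**2 + 4*x*y + x - 6*y**2 - 2*y.
  f_x(P) = -3, f_y(P) = -6 (gradient nonzero, so P is smooth).
Step 3: tangent line at P: -3·(x − 2) + -6·(y − 1) = 0.
Expanding: -3*x - 6*y + 12 = 0.


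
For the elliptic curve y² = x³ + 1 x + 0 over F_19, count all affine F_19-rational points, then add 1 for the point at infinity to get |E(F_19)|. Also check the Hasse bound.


Affine points = {(0, 0), (3, 7), (3, 12), (4, 7), (4, 12), (5, 4), (5, 15), (8, 8), (8, 11), (9, 4), (9, 15), (12, 7), (12, 12), (13, 5), (13, 14), (17, 3), (17, 16), (18, 6), (18, 13)}; affine count = 19; |E(F_19)| = 20.

Discriminant check: Δ ∝ 4a³ + 27b² = 4·1³ + 27·0² = 4·1 + 27·0 ≡ 4 (mod 19). Nonzero ⇒ E is nonsingular.
For each x ∈ F_19, compute rhs = x³ + 1·x + 0 mod 19, then count y ∈ F_19 with y² ≡ rhs.
  x = 0: rhs = 0, matching y values: 0 (1 points).
  x = 1: rhs = 2, matching y values: none (0 points).
  x = 2: rhs = 10, matching y values: none (0 points).
  x = 3: rhs = 11, matching y values: 7, 12 (2 points).
  x = 4: rhs = 11, matching y values: 7, 12 (2 points).
  x = 5: rhs = 16, matching y values: 4, 15 (2 points).
  x = 6: rhs = 13, matching y values: none (0 points).
  x = 7: rhs = 8, matching y values: none (0 points).
  x = 8: rhs = 7, matching y values: 8, 11 (2 points).
  x = 9: rhs = 16, matching y values: 4, 15 (2 points).
  x = 10: rhs = 3, matching y values: none (0 points).
  x = 11: rhs = 12, matching y values: none (0 points).
  x = 12: rhs = 11, matching y values: 7, 12 (2 points).
  x = 13: rhs = 6, matching y values: 5, 14 (2 points).
  x = 14: rhs = 3, matching y values: none (0 points).
  x = 15: rhs = 8, matching y values: none (0 points).
  x = 16: rhs = 8, matching y values: none (0 points).
  x = 17: rhs = 9, matching y values: 3, 16 (2 points).
  x = 18: rhs = 17, matching y values: 6, 13 (2 points).
Total affine count: 19.
Full point count |E(F_19)| = 19 + 1 = 20.
Hasse bound: |20 − (19+1)| = |0| = 0 ≤ 2√19 ≈ 8.7178 ✓.


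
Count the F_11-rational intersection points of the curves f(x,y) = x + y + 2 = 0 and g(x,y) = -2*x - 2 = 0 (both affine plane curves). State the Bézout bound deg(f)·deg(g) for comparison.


Common zeros: {(10, 10)}; count = 1; Bézout bound = 1.

deg(f) = 1, deg(g) = 1, so Bézout bound = 1.
Scan x ∈ F_11. For each x, list the y ∈ F_11 with f(x, y) ≡ 0 and those with g(x, y) ≡ 0 (mod 11); the common zeros in that column are the intersection.
  x = 0: f ≡ 0 at y ∈ {9}; g ≡ 0 at y ∈ ∅; common: ∅.
  x = 1: f ≡ 0 at y ∈ {8}; g ≡ 0 at y ∈ ∅; common: ∅.
  x = 2: f ≡ 0 at y ∈ {7}; g ≡ 0 at y ∈ ∅; common: ∅.
  x = 3: f ≡ 0 at y ∈ {6}; g ≡ 0 at y ∈ ∅; common: ∅.
  x = 4: f ≡ 0 at y ∈ {5}; g ≡ 0 at y ∈ ∅; common: ∅.
  x = 5: f ≡ 0 at y ∈ {4}; g ≡ 0 at y ∈ ∅; common: ∅.
  x = 6: f ≡ 0 at y ∈ {3}; g ≡ 0 at y ∈ ∅; common: ∅.
  x = 7: f ≡ 0 at y ∈ {2}; g ≡ 0 at y ∈ ∅; common: ∅.
  x = 8: f ≡ 0 at y ∈ {1}; g ≡ 0 at y ∈ ∅; common: ∅.
  x = 9: f ≡ 0 at y ∈ {0}; g ≡ 0 at y ∈ ∅; common: ∅.
  x = 10: f ≡ 0 at y ∈ {10}; g ≡ 0 at y ∈ {0, 1, 2, 3, 4, 5, 6, 7, 8, 9, 10}; common: {10}.
Collecting: common zeros = {(10, 10)}, so the count is 1.
Comparison with the Bézout bound: 1 ≤ 1 = deg(f)·deg(g), as expected for curves with no common component (the bound is attained).


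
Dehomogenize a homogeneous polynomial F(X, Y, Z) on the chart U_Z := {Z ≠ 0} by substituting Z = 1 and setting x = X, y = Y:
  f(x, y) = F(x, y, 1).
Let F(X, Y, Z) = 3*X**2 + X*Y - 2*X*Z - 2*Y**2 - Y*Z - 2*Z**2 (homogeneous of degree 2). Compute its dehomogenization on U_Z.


f(x, y) = 3*x**2 + x*y - 2*x - 2*y**2 - y - 2

On U_Z we set Z = 1. Each monomial c·X^i·Y^j·Z^k in F becomes c·x^i·y^j·1^k = c·x^i·y^j.
Substituting Z = 1: F(X, Y, 1) = 3*x**2 + x*y - 2*x - 2*y**2 - y - 2.
Note: deg(f) ≤ deg(F) = 2; strict inequality happens when F is divisible by Z (lost terms).


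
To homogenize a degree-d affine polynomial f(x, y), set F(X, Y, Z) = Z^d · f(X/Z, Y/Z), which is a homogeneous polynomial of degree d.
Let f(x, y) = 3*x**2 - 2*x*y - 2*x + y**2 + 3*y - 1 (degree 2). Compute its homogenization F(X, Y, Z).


F(X, Y, Z) = 3*X**2 - 2*X*Y - 2*X*Z + Y**2 + 3*Y*Z - Z**2

deg(f) = 2.
Substitute x = X/Z, y = Y/Z into f, then multiply by Z^2.
  monomial 3·x^2·y^0 ↦ 3·X^2·Y^0·Z^0.
  monomial -2·x^1·y^1 ↦ -2·X^1·Y^1·Z^0.
  monomial -2·x^1·y^0 ↦ -2·X^1·Y^0·Z^1.
  monomial 1·x^0·y^2 ↦ 1·X^0·Y^2·Z^0.
  monomial 3·x^0·y^1 ↦ 3·X^0·Y^1·Z^1.
  monomial -1·x^0·y^0 ↦ -1·X^0·Y^0·Z^2.
Collecting: F(X, Y, Z) = 3*X**2 - 2*X*Y - 2*X*Z + Y**2 + 3*Y*Z - Z**2.


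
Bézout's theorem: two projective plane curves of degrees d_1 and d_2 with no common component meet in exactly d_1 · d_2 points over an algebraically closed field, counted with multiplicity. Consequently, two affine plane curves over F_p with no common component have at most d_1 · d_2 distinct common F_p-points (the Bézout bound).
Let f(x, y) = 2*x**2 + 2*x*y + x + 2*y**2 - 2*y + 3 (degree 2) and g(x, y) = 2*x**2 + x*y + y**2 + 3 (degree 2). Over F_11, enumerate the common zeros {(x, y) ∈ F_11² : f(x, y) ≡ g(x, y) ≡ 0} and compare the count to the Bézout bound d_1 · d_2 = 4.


Common zeros: ∅; count = 0; Bézout bound = 4.

deg(f) = 2, deg(g) = 2, so Bézout bound = 4.
Scan x ∈ F_11. For each x, list the y ∈ F_11 with f(x, y) ≡ 0 and those with g(x, y) ≡ 0 (mod 11); the common zeros in that column are the intersection.
  x = 0: f ≡ 0 at y ∈ ∅; g ≡ 0 at y ∈ ∅; common: ∅.
  x = 1: f ≡ 0 at y ∈ ∅; g ≡ 0 at y ∈ {2, 8}; common: ∅.
  x = 2: f ≡ 0 at y ∈ ∅; g ≡ 0 at y ∈ {0, 9}; common: ∅.
  x = 3: f ≡ 0 at y ∈ {10}; g ≡ 0 at y ∈ ∅; common: ∅.
  x = 4: f ≡ 0 at y ∈ ∅; g ≡ 0 at y ∈ ∅; common: ∅.
  x = 5: f ≡ 0 at y ∈ ∅; g ≡ 0 at y ∈ {3}; common: ∅.
  x = 6: f ≡ 0 at y ∈ ∅; g ≡ 0 at y ∈ {8}; common: ∅.
  x = 7: f ≡ 0 at y ∈ ∅; g ≡ 0 at y ∈ ∅; common: ∅.
  x = 8: f ≡ 0 at y ∈ ∅; g ≡ 0 at y ∈ ∅; common: ∅.
  x = 9: f ≡ 0 at y ∈ ∅; g ≡ 0 at y ∈ {0, 2}; common: ∅.
  x = 10: f ≡ 0 at y ∈ ∅; g ≡ 0 at y ∈ {3, 9}; common: ∅.
Collecting: common zeros = ∅, so the count is 0.
Comparison with the Bézout bound: 0 ≤ 4 = deg(f)·deg(g), as expected for curves with no common component (the affine F_11-count falls short of the bound because intersections may lie at infinity, over extension fields, or carry multiplicity).


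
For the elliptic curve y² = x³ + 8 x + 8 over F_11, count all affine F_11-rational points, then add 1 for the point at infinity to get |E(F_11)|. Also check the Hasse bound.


Affine points = {(3, 2), (3, 9), (4, 4), (4, 7), (7, 0), (8, 1), (8, 10)}; affine count = 7; |E(F_11)| = 8.

Discriminant check: Δ ∝ 4a³ + 27b² = 4·8³ + 27·8² = 4·512 + 27·64 ≡ 3 (mod 11). Nonzero ⇒ E is nonsingular.
For each x ∈ F_11, compute rhs = x³ + 8·x + 8 mod 11, then count y ∈ F_11 with y² ≡ rhs.
  x = 0: rhs = 8, matching y values: none (0 points).
  x = 1: rhs = 6, matching y values: none (0 points).
  x = 2: rhs = 10, matching y values: none (0 points).
  x = 3: rhs = 4, matching y values: 2, 9 (2 points).
  x = 4: rhs = 5, matching y values: 4, 7 (2 points).
  x = 5: rhs = 8, matching y values: none (0 points).
  x = 6: rhs = 8, matching y values: none (0 points).
  x = 7: rhs = 0, matching y values: 0 (1 points).
  x = 8: rhs = 1, matching y values: 1, 10 (2 points).
  x = 9: rhs = 6, matching y values: none (0 points).
  x = 10: rhs = 10, matching y values: none (0 points).
Total affine count: 7.
Full point count |E(F_11)| = 7 + 1 = 8.
Hasse bound: |8 − (11+1)| = |-4| = 4 ≤ 2√11 ≈ 6.6332 ✓.


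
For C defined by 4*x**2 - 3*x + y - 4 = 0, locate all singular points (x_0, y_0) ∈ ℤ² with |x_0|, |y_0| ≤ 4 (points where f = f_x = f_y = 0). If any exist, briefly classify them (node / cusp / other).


No singular points in the scanned grid; C is smooth there.

Compute partial derivatives:
  f_x = 8*x - 3.
  f_y = 1.
f_y = 1 is a nonzero constant, so f_y never vanishes: no point (x, y) can satisfy f = f_x = f_y = 0. In particular no (x, y) ∈ {−4, ..., 4}² is singular; the curve is smooth.


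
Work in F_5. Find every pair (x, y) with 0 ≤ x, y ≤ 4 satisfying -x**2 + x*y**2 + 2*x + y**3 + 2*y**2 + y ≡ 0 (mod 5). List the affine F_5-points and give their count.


Affine F_5-points: {(0, 0), (0, 4), (2, 0), (3, 4), (4, 1)}; count = 5.

For each of the 25 pairs (x, y) ∈ F_5², evaluate f(x, y) mod 5. Record the zeros.
  x = 0: [0↦0, 1↦4, 2↦3, 3↦3, 4↦0]  zeros at y ∈ {0, 4}
  x = 1: [0↦1, 1↦1, 2↦3, 3↦3, 4↦2]  zeros at y ∈ ∅
  x = 2: [0↦0, 1↦1, 2↦1, 3↦1, 4↦2]  zeros at y ∈ {0}
  x = 3: [0↦2, 1↦4, 2↦2, 3↦2, 4↦0]  zeros at y ∈ {4}
  x = 4: [0↦2, 1↦0, 2↦1, 3↦1, 4↦1]  zeros at y ∈ {1}
Collecting zeros: affine points = {(0, 0), (0, 4), (2, 0), (3, 4), (4, 1)}.
Total count |C(F_5)_aff| = 5.


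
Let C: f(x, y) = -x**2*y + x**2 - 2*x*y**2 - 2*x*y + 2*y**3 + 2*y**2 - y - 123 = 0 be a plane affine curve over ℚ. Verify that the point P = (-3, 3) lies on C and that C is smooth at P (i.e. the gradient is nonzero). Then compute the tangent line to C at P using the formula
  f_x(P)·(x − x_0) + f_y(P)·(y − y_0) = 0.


Tangent line at P: -12*x + 98*y - 330 = 0.

Step 1: f(-3, 3) = 0, so P lies on C.
Step 2: partial derivatives
  f_x(x, y) = -2*x*y + 2*x - 2*y**2 - 2*y, f_y(x, y) = -x**2 - 4*x*y - 2*x + 6*y**2 + 4*y - 1.
  f_x(P) = -12, f_y(P) = 98 (gradient nonzero, so P is smooth).
Step 3: tangent line at P: -12·(x − -3) + 98·(y − 3) = 0.
Expanding: -12*x + 98*y - 330 = 0.


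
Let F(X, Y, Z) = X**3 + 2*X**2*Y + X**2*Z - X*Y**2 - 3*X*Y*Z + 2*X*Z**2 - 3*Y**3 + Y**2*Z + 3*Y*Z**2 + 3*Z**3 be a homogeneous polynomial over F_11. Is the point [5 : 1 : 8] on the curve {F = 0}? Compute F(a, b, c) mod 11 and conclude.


F(5,1,8) ≡ 5 (mod 11); P is NOT on the curve.

Evaluate F(5, 1, 8) term-by-term (mod 11).
  X**3 ↦ 1·125·1·1 = 125
  2*X**2*Y ↦ 2·25·1·1 = 50
  X**2*Z ↦ 1·25·1·8 = 200
  -X*Y**2 ↦ -1·5·1·1 = -5
  -3*X*Y*Z ↦ -3·5·1·8 = -120
  2*X*Z**2 ↦ 2·5·1·64 = 640
  -3*Y**3 ↦ -3·1·1·1 = -3
  Y**2*Z ↦ 1·1·1·8 = 8
  3*Y*Z**2 ↦ 3·1·1·64 = 192
  3*Z**3 ↦ 3·1·1·512 = 1536
Sum: F(5, 1, 8) = (125) + (50) + (200) + (-5) + (-120) + (640) + (-3) + (8) + (192) + (1536) = 2623.
Reducing mod 11: 2623 ≡ 5 (mod 11).
Since F(a, b, c) ≡ 5 ≠ 0 (mod 11), P does NOT lie on the curve.


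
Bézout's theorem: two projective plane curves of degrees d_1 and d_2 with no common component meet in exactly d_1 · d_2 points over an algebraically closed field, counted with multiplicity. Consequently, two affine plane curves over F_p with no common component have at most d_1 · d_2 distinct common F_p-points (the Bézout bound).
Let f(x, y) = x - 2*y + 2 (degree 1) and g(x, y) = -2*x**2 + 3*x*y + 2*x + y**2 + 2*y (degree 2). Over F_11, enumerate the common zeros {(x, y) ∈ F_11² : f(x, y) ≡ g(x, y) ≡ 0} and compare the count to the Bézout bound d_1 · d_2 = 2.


Common zeros: ∅; count = 0; Bézout bound = 2.

deg(f) = 1, deg(g) = 2, so Bézout bound = 2.
Scan x ∈ F_11. For each x, list the y ∈ F_11 with f(x, y) ≡ 0 and those with g(x, y) ≡ 0 (mod 11); the common zeros in that column are the intersection.
  x = 0: f ≡ 0 at y ∈ {1}; g ≡ 0 at y ∈ {0, 9}; common: ∅.
  x = 1: f ≡ 0 at y ∈ {7}; g ≡ 0 at y ∈ {0, 6}; common: ∅.
  x = 2: f ≡ 0 at y ∈ {2}; g ≡ 0 at y ∈ {4, 10}; common: ∅.
  x = 3: f ≡ 0 at y ∈ {8}; g ≡ 0 at y ∈ {1, 10}; common: ∅.
  x = 4: f ≡ 0 at y ∈ {3}; g ≡ 0 at y ∈ ∅; common: ∅.
  x = 5: f ≡ 0 at y ∈ {9}; g ≡ 0 at y ∈ {1, 4}; common: ∅.
  x = 6: f ≡ 0 at y ∈ {4}; g ≡ 0 at y ∈ ∅; common: ∅.
  x = 7: f ≡ 0 at y ∈ {10}; g ≡ 0 at y ∈ ∅; common: ∅.
  x = 8: f ≡ 0 at y ∈ {5}; g ≡ 0 at y ∈ ∅; common: ∅.
  x = 9: f ≡ 0 at y ∈ {0}; g ≡ 0 at y ∈ {6, 9}; common: ∅.
  x = 10: f ≡ 0 at y ∈ {6}; g ≡ 0 at y ∈ ∅; common: ∅.
Collecting: common zeros = ∅, so the count is 0.
Comparison with the Bézout bound: 0 ≤ 2 = deg(f)·deg(g), as expected for curves with no common component (the affine F_11-count falls short of the bound because intersections may lie at infinity, over extension fields, or carry multiplicity).


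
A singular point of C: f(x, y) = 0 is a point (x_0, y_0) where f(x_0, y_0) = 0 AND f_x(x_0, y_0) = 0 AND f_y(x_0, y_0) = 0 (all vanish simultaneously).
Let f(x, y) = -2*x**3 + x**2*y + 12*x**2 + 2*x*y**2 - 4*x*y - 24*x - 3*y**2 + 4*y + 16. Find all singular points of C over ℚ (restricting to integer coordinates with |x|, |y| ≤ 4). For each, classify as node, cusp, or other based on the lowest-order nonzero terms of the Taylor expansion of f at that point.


Singular points: {(2, 0)}; classification: cusp.

Compute partial derivatives:
  f_x = -6*x**2 + 2*x*y + 24*x + 2*y**2 - 4*y - 24.
  f_y = x**2 + 4*x*y - 4*x - 6*y + 4.
Scan x_0 ∈ {−4, ..., 4}. For each x_0, f_y(x_0, y) is a polynomial in y; find its integer roots y ∈ {−4, ..., 4}, then test f_x and f at those candidates.
  x = -4: f_y(-4, y) = 36 - 22*y; no integer root y with |y| ≤ 4.
  x = -3: f_y(-3, y) = 25 - 18*y; no integer root y with |y| ≤ 4.
  x = -2: f_y(-2, y) = 16 - 14*y; no integer root y with |y| ≤ 4.
  x = -1: f_y(-1, y) = 9 - 10*y; no integer root y with |y| ≤ 4.
  x = 0: f_y(0, y) = 4 - 6*y; no integer root y with |y| ≤ 4.
  x = 1: f_y(1, y) = 1 - 2*y; no integer root y with |y| ≤ 4.
  x = 2: f_y(2, y) = 2*y; vanishes at y ∈ {0}. (2, 0): f_x = 0, f = 0 — SINGULAR.
  x = 3: f_y(3, y) = 6*y + 1; no integer root y with |y| ≤ 4.
  x = 4: f_y(4, y) = 10*y + 4; no integer root y with |y| ≤ 4.
Only singular point on the grid: (2, 0).
Classify: substitute x = 2 + u, y = 0 + v and expand: f = -2*u**3 + u**2*v + 2*u*v**2 + v**2.
No constant or linear terms (consistent with a singular point). Quadratic part: v**2. Cubic part: -2*u**3 + u**2*v + 2*u*v**2.
The quadratic part v**2 is a perfect square, so there is a single (double) tangent line v = 0, i.e. y = 0. Restricting the cubic part to that line (v = 0) leaves -2*u**3 ≠ 0, so f is not divisible by v and the branch is v² ≈ 2*u**3 to lowest order — this is a cusp.
Classification: cusp.


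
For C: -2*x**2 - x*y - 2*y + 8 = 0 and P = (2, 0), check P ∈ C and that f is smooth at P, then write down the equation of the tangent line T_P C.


Tangent line at P: -8*x - 4*y + 16 = 0.

Step 1: f(2, 0) = 0, so P lies on C.
Step 2: partial derivatives
  f_x(x, y) = -4*x - y, f_y(x, y) = -x - 2.
  f_x(P) = -8, f_y(P) = -4 (gradient nonzero, so P is smooth).
Step 3: tangent line at P: -8·(x − 2) + -4·(y − 0) = 0.
Expanding: -8*x - 4*y + 16 = 0.


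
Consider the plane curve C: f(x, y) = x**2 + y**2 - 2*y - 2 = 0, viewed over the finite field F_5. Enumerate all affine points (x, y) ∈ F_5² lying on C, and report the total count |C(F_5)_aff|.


Affine F_5-points: {(2, 3), (2, 4), (3, 3), (3, 4)}; count = 4.

For each of the 25 pairs (x, y) ∈ F_5², evaluate f(x, y) mod 5. Record the zeros.
  x = 0: [0↦3, 1↦2, 2↦3, 3↦1, 4↦1]  zeros at y ∈ ∅
  x = 1: [0↦4, 1↦3, 2↦4, 3↦2, 4↦2]  zeros at y ∈ ∅
  x = 2: [0↦2, 1↦1, 2↦2, 3↦0, 4↦0]  zeros at y ∈ {3, 4}
  x = 3: [0↦2, 1↦1, 2↦2, 3↦0, 4↦0]  zeros at y ∈ {3, 4}
  x = 4: [0↦4, 1↦3, 2↦4, 3↦2, 4↦2]  zeros at y ∈ ∅
Collecting zeros: affine points = {(2, 3), (2, 4), (3, 3), (3, 4)}.
Total count |C(F_5)_aff| = 4.


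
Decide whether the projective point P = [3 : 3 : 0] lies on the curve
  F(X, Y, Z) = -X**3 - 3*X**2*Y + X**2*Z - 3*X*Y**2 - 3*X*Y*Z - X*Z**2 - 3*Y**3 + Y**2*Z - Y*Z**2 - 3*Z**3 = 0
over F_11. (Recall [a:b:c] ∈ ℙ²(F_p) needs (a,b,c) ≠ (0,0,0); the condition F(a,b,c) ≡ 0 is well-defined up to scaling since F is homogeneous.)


F(3,3,0) ≡ 5 (mod 11); P is NOT on the curve.

Evaluate F(3, 3, 0) term-by-term (mod 11).
  -X**3 ↦ -1·27·1·1 = -27
  -3*X**2*Y ↦ -3·9·3·1 = -81
  X**2*Z ↦ 1·9·1·0 = 0
  -3*X*Y**2 ↦ -3·3·9·1 = -81
  -3*X*Y*Z ↦ -3·3·3·0 = 0
  -X*Z**2 ↦ -1·3·1·0 = 0
  -3*Y**3 ↦ -3·1·27·1 = -81
  Y**2*Z ↦ 1·1·9·0 = 0
  -Y*Z**2 ↦ -1·1·3·0 = 0
  -3*Z**3 ↦ -3·1·1·0 = 0
Sum: F(3, 3, 0) = (-27) + (-81) + (0) + (-81) + (0) + (0) + (-81) + (0) + (0) + (0) = -270.
Reducing mod 11: -270 ≡ 5 (mod 11).
Since F(a, b, c) ≡ 5 ≠ 0 (mod 11), P does NOT lie on the curve.


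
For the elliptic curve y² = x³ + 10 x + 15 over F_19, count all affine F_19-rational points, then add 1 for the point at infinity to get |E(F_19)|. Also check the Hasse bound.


Affine points = {(1, 8), (1, 11), (2, 9), (2, 10), (4, 9), (4, 10), (5, 0), (6, 5), (6, 14), (9, 6), (9, 13), (12, 1), (12, 18), (13, 9), (13, 10), (14, 7), (14, 12), (15, 5), (15, 14), (17, 5), (17, 14), (18, 2), (18, 17)}; affine count = 23; |E(F_19)| = 24.

Discriminant check: Δ ∝ 4a³ + 27b² = 4·10³ + 27·15² = 4·1000 + 27·225 ≡ 5 (mod 19). Nonzero ⇒ E is nonsingular.
For each x ∈ F_19, compute rhs = x³ + 10·x + 15 mod 19, then count y ∈ F_19 with y² ≡ rhs.
  x = 0: rhs = 15, matching y values: none (0 points).
  x = 1: rhs = 7, matching y values: 8, 11 (2 points).
  x = 2: rhs = 5, matching y values: 9, 10 (2 points).
  x = 3: rhs = 15, matching y values: none (0 points).
  x = 4: rhs = 5, matching y values: 9, 10 (2 points).
  x = 5: rhs = 0, matching y values: 0 (1 points).
  x = 6: rhs = 6, matching y values: 5, 14 (2 points).
  x = 7: rhs = 10, matching y values: none (0 points).
  x = 8: rhs = 18, matching y values: none (0 points).
  x = 9: rhs = 17, matching y values: 6, 13 (2 points).
  x = 10: rhs = 13, matching y values: none (0 points).
  x = 11: rhs = 12, matching y values: none (0 points).
  x = 12: rhs = 1, matching y values: 1, 18 (2 points).
  x = 13: rhs = 5, matching y values: 9, 10 (2 points).
  x = 14: rhs = 11, matching y values: 7, 12 (2 points).
  x = 15: rhs = 6, matching y values: 5, 14 (2 points).
  x = 16: rhs = 15, matching y values: none (0 points).
  x = 17: rhs = 6, matching y values: 5, 14 (2 points).
  x = 18: rhs = 4, matching y values: 2, 17 (2 points).
Total affine count: 23.
Full point count |E(F_19)| = 23 + 1 = 24.
Hasse bound: |24 − (19+1)| = |4| = 4 ≤ 2√19 ≈ 8.7178 ✓.


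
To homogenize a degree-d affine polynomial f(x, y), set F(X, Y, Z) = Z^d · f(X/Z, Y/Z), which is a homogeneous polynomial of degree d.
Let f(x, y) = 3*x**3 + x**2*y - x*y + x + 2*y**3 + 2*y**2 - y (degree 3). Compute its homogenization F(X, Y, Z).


F(X, Y, Z) = 3*X**3 + X**2*Y - X*Y*Z + X*Z**2 + 2*Y**3 + 2*Y**2*Z - Y*Z**2

deg(f) = 3.
Substitute x = X/Z, y = Y/Z into f, then multiply by Z^3.
  monomial 3·x^3·y^0 ↦ 3·X^3·Y^0·Z^0.
  monomial 1·x^2·y^1 ↦ 1·X^2·Y^1·Z^0.
  monomial -1·x^1·y^1 ↦ -1·X^1·Y^1·Z^1.
  monomial 1·x^1·y^0 ↦ 1·X^1·Y^0·Z^2.
  monomial 2·x^0·y^3 ↦ 2·X^0·Y^3·Z^0.
  monomial 2·x^0·y^2 ↦ 2·X^0·Y^2·Z^1.
  monomial -1·x^0·y^1 ↦ -1·X^0·Y^1·Z^2.
Collecting: F(X, Y, Z) = 3*X**3 + X**2*Y - X*Y*Z + X*Z**2 + 2*Y**3 + 2*Y**2*Z - Y*Z**2.


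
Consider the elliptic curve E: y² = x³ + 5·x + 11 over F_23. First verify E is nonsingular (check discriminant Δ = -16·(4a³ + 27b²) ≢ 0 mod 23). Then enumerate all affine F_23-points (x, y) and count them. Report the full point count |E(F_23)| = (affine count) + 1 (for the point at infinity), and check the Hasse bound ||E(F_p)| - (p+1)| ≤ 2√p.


Affine points = {(2, 11), (2, 12), (4, 7), (4, 16), (5, 0), (6, 2), (6, 21), (9, 7), (9, 16), (10, 7), (10, 16), (16, 1), (16, 22), (17, 8), (17, 15), (21, 4), (21, 19)}; affine count = 17; |E(F_23)| = 18.

Discriminant check: Δ ∝ 4a³ + 27b² = 4·5³ + 27·11² = 4·125 + 27·121 ≡ 18 (mod 23). Nonzero ⇒ E is nonsingular.
For each x ∈ F_23, compute rhs = x³ + 5·x + 11 mod 23, then count y ∈ F_23 with y² ≡ rhs.
  x = 0: rhs = 11, matching y values: none (0 points).
  x = 1: rhs = 17, matching y values: none (0 points).
  x = 2: rhs = 6, matching y values: 11, 12 (2 points).
  x = 3: rhs = 7, matching y values: none (0 points).
  x = 4: rhs = 3, matching y values: 7, 16 (2 points).
  x = 5: rhs = 0, matching y values: 0 (1 points).
  x = 6: rhs = 4, matching y values: 2, 21 (2 points).
  x = 7: rhs = 21, matching y values: none (0 points).
  x = 8: rhs = 11, matching y values: none (0 points).
  x = 9: rhs = 3, matching y values: 7, 16 (2 points).
  x = 10: rhs = 3, matching y values: 7, 16 (2 points).
  x = 11: rhs = 17, matching y values: none (0 points).
  x = 12: rhs = 5, matching y values: none (0 points).
  x = 13: rhs = 19, matching y values: none (0 points).
  x = 14: rhs = 19, matching y values: none (0 points).
  x = 15: rhs = 11, matching y values: none (0 points).
  x = 16: rhs = 1, matching y values: 1, 22 (2 points).
  x = 17: rhs = 18, matching y values: 8, 15 (2 points).
  x = 18: rhs = 22, matching y values: none (0 points).
  x = 19: rhs = 19, matching y values: none (0 points).
  x = 20: rhs = 15, matching y values: none (0 points).
  x = 21: rhs = 16, matching y values: 4, 19 (2 points).
  x = 22: rhs = 5, matching y values: none (0 points).
Total affine count: 17.
Full point count |E(F_23)| = 17 + 1 = 18.
Hasse bound: |18 − (23+1)| = |-6| = 6 ≤ 2√23 ≈ 9.5917 ✓.


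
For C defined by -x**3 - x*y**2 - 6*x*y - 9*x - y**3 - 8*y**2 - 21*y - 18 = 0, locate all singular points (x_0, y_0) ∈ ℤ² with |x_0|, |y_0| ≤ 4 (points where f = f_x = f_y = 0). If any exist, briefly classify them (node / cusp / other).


Singular points: {(0, -3)}; classification: cusp.

Compute partial derivatives:
  f_x = -3*x**2 - y**2 - 6*y - 9.
  f_y = -2*x*y - 6*x - 3*y**2 - 16*y - 21.
Scan x_0 ∈ {−4, ..., 4}. For each x_0, f_y(x_0, y) is a polynomial in y; find its integer roots y ∈ {−4, ..., 4}, then test f_x and f at those candidates.
  x = -4: f_y(-4, y) = -3*y**2 - 8*y + 3; vanishes at y ∈ {-3}. (-4, -3): f_x = -48 ≠ 0.
  x = -3: f_y(-3, y) = -3*y**2 - 10*y - 3; vanishes at y ∈ {-3}. (-3, -3): f_x = -27 ≠ 0.
  x = -2: f_y(-2, y) = -3*y**2 - 12*y - 9; vanishes at y ∈ {-3, -1}. (-2, -3): f_x = -12 ≠ 0; (-2, -1): f_x = -16 ≠ 0.
  x = -1: f_y(-1, y) = -3*y**2 - 14*y - 15; vanishes at y ∈ {-3}. (-1, -3): f_x = -3 ≠ 0.
  x = 0: f_y(0, y) = -3*y**2 - 16*y - 21; vanishes at y ∈ {-3}. (0, -3): f_x = 0, f = 0 — SINGULAR.
  x = 1: f_y(1, y) = -3*y**2 - 18*y - 27; vanishes at y ∈ {-3}. (1, -3): f_x = -3 ≠ 0.
  x = 2: f_y(2, y) = -3*y**2 - 20*y - 33; vanishes at y ∈ {-3}. (2, -3): f_x = -12 ≠ 0.
  x = 3: f_y(3, y) = -3*y**2 - 22*y - 39; vanishes at y ∈ {-3}. (3, -3): f_x = -27 ≠ 0.
  x = 4: f_y(4, y) = -3*y**2 - 24*y - 45; vanishes at y ∈ {-3}. (4, -3): f_x = -48 ≠ 0.
Only singular point on the grid: (0, -3).
Classify: substitute x = 0 + u, y = -3 + v and expand: f = -u**3 - u*v**2 - v**3 + v**2.
No constant or linear terms (consistent with a singular point). Quadratic part: v**2. Cubic part: -u**3 - u*v**2 - v**3.
The quadratic part v**2 is a perfect square, so there is a single (double) tangent line v = 0, i.e. y = -3. Restricting the cubic part to that line (v = 0) leaves -u**3 ≠ 0, so f is not divisible by v and the branch is v² ≈ u**3 to lowest order — this is a cusp.
Classification: cusp.


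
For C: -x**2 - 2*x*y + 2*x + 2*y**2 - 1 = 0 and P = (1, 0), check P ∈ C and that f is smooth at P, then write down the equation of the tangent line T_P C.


Tangent line at P: -2*y = 0.

Step 1: f(1, 0) = 0, so P lies on C.
Step 2: partial derivatives
  f_x(x, y) = -2*x - 2*y + 2, f_y(x, y) = -2*x + 4*y.
  f_x(P) = 0, f_y(P) = -2 (gradient nonzero, so P is smooth).
Step 3: tangent line at P: 0·(x − 1) + -2·(y − 0) = 0.
Expanding: -2*y = 0.


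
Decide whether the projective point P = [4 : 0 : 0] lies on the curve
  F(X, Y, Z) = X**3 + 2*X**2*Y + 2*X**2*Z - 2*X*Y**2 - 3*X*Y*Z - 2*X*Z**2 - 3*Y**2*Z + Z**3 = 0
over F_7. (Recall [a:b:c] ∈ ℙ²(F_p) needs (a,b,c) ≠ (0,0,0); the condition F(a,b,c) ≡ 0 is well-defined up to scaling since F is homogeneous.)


F(4,0,0) ≡ 1 (mod 7); P is NOT on the curve.

Evaluate F(4, 0, 0) term-by-term (mod 7).
  X**3 ↦ 1·64·1·1 = 64
  2*X**2*Y ↦ 2·16·0·1 = 0
  2*X**2*Z ↦ 2·16·1·0 = 0
  -2*X*Y**2 ↦ -2·4·0·1 = 0
  -3*X*Y*Z ↦ -3·4·0·0 = 0
  -2*X*Z**2 ↦ -2·4·1·0 = 0
  -3*Y**2*Z ↦ -3·1·0·0 = 0
  Z**3 ↦ 1·1·1·0 = 0
Sum: F(4, 0, 0) = (64) + (0) + (0) + (0) + (0) + (0) + (0) + (0) = 64.
Reducing mod 7: 64 ≡ 1 (mod 7).
Since F(a, b, c) ≡ 1 ≠ 0 (mod 7), P does NOT lie on the curve.


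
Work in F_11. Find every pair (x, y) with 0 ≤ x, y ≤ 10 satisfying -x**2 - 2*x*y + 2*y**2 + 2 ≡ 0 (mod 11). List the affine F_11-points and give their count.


Affine F_11-points: {(3, 1), (3, 2), (4, 2), (5, 6), (5, 10), (6, 1), (6, 5), (7, 9), (8, 9), (8, 10)}; count = 10.

For each of the 121 pairs (x, y) ∈ F_11², evaluate f(x, y) mod 11. Record the zeros.
  x = 0: [0↦2, 1↦4, 2↦10, 3↦9, 4↦1, 5↦8, 6↦8, 7↦1, 8↦9, 9↦10, 10↦4]  zeros at y ∈ ∅
  x = 1: [0↦1, 1↦1, 2↦5, 3↦2, 4↦3, 5↦8, 6↦6, 7↦8, 8↦3, 9↦2, 10↦5]  zeros at y ∈ ∅
  x = 2: [0↦9, 1↦7, 2↦9, 3↦4, 4↦3, 5↦6, 6↦2, 7↦2, 8↦6, 9↦3, 10↦4]  zeros at y ∈ ∅
  x = 3: [0↦4, 1↦0, 2↦0, 3↦4, 4↦1, 5↦2, 6↦7, 7↦5, 8↦7, 9↦2, 10↦1]  zeros at y ∈ {1, 2}
  x = 4: [0↦8, 1↦2, 2↦0, 3↦2, 4↦8, 5↦7, 6↦10, 7↦6, 8↦6, 9↦10, 10↦7]  zeros at y ∈ {2}
  x = 5: [0↦10, 1↦2, 2↦9, 3↦9, 4↦2, 5↦10, 6↦0, 7↦5, 8↦3, 9↦5, 10↦0]  zeros at y ∈ {6, 10}
  x = 6: [0↦10, 1↦0, 2↦5, 3↦3, 4↦5, 5↦0, 6↦10, 7↦2, 8↦9, 9↦9, 10↦2]  zeros at y ∈ {1, 5}
  x = 7: [0↦8, 1↦7, 2↦10, 3↦6, 4↦6, 5↦10, 6↦7, 7↦8, 8↦2, 9↦0, 10↦2]  zeros at y ∈ {9}
  x = 8: [0↦4, 1↦1, 2↦2, 3↦7, 4↦5, 5↦7, 6↦2, 7↦1, 8↦4, 9↦0, 10↦0]  zeros at y ∈ {9, 10}
  x = 9: [0↦9, 1↦4, 2↦3, 3↦6, 4↦2, 5↦2, 6↦6, 7↦3, 8↦4, 9↦9, 10↦7]  zeros at y ∈ ∅
  x = 10: [0↦1, 1↦5, 2↦2, 3↦3, 4↦8, 5↦6, 6↦8, 7↦3, 8↦2, 9↦5, 10↦1]  zeros at y ∈ ∅
Collecting zeros: affine points = {(3, 1), (3, 2), (4, 2), (5, 6), (5, 10), (6, 1), (6, 5), (7, 9), (8, 9), (8, 10)}.
Total count |C(F_11)_aff| = 10.
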